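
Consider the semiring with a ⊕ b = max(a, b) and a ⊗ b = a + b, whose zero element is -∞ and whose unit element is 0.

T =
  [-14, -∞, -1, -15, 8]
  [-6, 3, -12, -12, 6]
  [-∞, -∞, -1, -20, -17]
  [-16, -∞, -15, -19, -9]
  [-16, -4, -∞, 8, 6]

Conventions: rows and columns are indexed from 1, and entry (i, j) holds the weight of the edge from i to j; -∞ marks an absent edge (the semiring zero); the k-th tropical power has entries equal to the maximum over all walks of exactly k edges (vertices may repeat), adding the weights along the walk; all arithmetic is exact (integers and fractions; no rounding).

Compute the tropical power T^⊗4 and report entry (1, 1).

T^⊗2:
  [-8, 4, -2, 16, 14]
  [-3, 6, -7, 14, 12]
  [-33, -21, -2, -9, -11]
  [-25, -13, -16, -1, -3]
  [-8, 2, -7, 14, 12]
T^⊗3:
  [0, 10, 1, 22, 20]
  [0, 9, -1, 20, 18]
  [-25, -15, -3, -3, -5]
  [-17, -7, -16, 5, 3]
  [-2, 8, -1, 20, 18]
T^⊗4:
  [6, 16, 7, 28, 26]
  [4, 14, 5, 26, 24]
  [-19, -9, -4, 3, 1]
  [-11, -1, -10, 11, 9]
  [4, 14, 5, 26, 24]
Key observation: the optimum is the walk 1->5->5->4->1, with weight 8 + 6 + 8 + (-16) = 6.
Optimal value attained by: walk 1->5->5->4->1.
Answer: (T^⊗4)[1][1] = 6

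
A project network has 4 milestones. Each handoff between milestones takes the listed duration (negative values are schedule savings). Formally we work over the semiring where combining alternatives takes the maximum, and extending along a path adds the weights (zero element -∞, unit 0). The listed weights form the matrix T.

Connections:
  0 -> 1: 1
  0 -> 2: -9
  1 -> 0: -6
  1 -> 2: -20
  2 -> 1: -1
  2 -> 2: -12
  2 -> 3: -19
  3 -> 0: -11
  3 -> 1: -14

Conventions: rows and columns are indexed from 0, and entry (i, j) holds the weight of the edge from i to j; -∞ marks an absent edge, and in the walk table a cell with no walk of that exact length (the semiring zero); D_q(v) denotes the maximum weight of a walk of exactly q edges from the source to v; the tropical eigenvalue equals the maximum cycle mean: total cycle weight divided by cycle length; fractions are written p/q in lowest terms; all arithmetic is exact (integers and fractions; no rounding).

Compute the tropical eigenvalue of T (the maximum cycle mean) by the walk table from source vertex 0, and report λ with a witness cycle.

q=0: [0, -∞, -∞, -∞]
q=1: [-∞, 1, -9, -∞]
q=2: [-5, -10, -19, -28]
q=3: [-16, -4, -14, -38]
q=4: [-10, -15, -24, -33]
Optimal cycle mean attained by: cycle 0->1->0, total 1 + (-6), length 2.
Answer: λ = -5/2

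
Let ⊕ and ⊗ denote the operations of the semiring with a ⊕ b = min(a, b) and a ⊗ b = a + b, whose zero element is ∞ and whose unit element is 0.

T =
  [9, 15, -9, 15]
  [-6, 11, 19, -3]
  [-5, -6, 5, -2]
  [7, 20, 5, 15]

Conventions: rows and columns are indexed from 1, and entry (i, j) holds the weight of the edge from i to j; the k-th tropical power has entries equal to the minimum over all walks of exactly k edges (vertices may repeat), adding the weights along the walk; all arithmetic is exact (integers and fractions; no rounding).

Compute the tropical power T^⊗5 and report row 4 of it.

T^⊗2:
  [-14, -15, -4, -11]
  [3, 9, -15, 8]
  [-12, -1, -14, -9]
  [0, -1, -2, 3]
T^⊗3:
  [-21, -10, -23, -18]
  [-20, -21, -10, -17]
  [-19, -20, -21, -16]
  [-7, -8, -9, -4]
T^⊗4:
  [-28, -29, -30, -25]
  [-27, -16, -29, -24]
  [-26, -27, -28, -23]
  [-14, -15, -16, -11]
T^⊗5:
  [-35, -36, -37, -32]
  [-34, -35, -36, -31]
  [-33, -34, -35, -30]
  [-21, -22, -23, -18]
Answer: row 4 of T^⊗5 = [-21, -22, -23, -18]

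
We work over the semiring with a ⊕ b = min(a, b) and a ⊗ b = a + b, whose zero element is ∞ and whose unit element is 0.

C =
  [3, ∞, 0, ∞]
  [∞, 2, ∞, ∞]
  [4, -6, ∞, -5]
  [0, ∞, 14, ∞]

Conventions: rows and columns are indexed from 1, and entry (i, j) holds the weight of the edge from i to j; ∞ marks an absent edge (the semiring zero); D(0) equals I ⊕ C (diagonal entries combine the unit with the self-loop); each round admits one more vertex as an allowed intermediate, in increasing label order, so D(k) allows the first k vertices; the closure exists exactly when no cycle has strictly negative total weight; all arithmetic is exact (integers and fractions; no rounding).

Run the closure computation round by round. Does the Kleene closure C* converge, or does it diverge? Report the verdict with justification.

D(0):
  [0, ∞, 0, ∞]
  [∞, 0, ∞, ∞]
  [4, -6, 0, -5]
  [0, ∞, 14, 0]
D(1):
  [0, ∞, 0, ∞]
  [∞, 0, ∞, ∞]
  [4, -6, 0, -5]
  [0, ∞, 0, 0]
D(2):
  [0, ∞, 0, ∞]
  [∞, 0, ∞, ∞]
  [4, -6, 0, -5]
  [0, ∞, 0, 0]
Detection: at round 3, diagonal entry (4, 4) turns strictly negative.
Key observation: the cycle 4->1->3->4 has total weight 0 + 0 + (-5), which is strictly negative.
Answer: DIVERGES — negative cycle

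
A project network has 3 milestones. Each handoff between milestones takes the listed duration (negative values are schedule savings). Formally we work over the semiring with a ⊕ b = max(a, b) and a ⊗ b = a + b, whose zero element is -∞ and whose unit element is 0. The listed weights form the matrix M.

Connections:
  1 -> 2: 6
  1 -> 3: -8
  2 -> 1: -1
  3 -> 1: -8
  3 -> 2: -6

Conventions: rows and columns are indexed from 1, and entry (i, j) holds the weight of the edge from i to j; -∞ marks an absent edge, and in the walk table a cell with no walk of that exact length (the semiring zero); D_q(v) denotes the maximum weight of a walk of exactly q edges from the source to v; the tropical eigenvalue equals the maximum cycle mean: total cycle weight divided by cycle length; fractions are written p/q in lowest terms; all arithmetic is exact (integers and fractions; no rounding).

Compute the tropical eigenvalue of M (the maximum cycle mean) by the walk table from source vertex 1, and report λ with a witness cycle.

q=0: [0, -∞, -∞]
q=1: [-∞, 6, -8]
q=2: [5, -14, -∞]
q=3: [-15, 11, -3]
Optimal cycle mean attained by: cycle 1->2->1, total 6 + (-1), length 2.
Answer: λ = 5/2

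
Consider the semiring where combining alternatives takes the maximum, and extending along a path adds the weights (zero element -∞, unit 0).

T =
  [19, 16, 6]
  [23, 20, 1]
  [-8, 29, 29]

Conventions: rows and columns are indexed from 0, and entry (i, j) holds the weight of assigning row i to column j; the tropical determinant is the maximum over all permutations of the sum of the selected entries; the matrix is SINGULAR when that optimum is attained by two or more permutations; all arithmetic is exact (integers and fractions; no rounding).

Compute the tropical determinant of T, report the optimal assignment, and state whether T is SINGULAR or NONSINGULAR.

σ = (0, 1, 2): 19 + 20 + 29 = 68
σ = (0, 2, 1): 19 + 1 + 29 = 49
σ = (1, 0, 2): 16 + 23 + 29 = 68
σ = (1, 2, 0): 16 + 1 + (-8) = 9
σ = (2, 0, 1): 6 + 23 + 29 = 58
σ = (2, 1, 0): 6 + 20 + (-8) = 18
Optimal value attained by: σ = (0, 1, 2).
Answer: det⊕(T) = 68; verdict: SINGULAR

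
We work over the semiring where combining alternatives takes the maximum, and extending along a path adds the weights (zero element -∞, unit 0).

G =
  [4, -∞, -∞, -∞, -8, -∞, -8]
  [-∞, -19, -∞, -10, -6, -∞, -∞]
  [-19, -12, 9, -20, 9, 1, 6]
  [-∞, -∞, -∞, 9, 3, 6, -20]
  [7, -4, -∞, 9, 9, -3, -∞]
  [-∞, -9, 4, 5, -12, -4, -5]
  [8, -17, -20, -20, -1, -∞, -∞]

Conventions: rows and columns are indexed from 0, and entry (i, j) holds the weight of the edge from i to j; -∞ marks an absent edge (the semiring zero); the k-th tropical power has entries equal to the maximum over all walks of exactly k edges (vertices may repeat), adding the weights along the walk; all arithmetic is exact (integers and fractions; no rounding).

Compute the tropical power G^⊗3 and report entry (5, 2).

G^⊗2:
  [8, -12, -28, 1, 1, -11, -4]
  [1, -10, -∞, 3, 3, -4, -30]
  [16, 5, 18, 18, 18, 10, 15]
  [10, -1, 10, 18, 12, 15, 1]
  [16, 5, 1, 18, 18, 15, -1]
  [3, -8, 13, 14, 13, 11, 10]
  [12, -5, -11, 8, 8, -4, 0]
G^⊗3:
  [12, -3, -7, 10, 10, 7, 0]
  [10, -1, 0, 12, 12, 9, -7]
  [25, 14, 27, 27, 27, 24, 24]
  [19, 8, 19, 27, 21, 24, 16]
  [25, 14, 19, 27, 27, 24, 10]
  [20, 9, 22, 23, 22, 20, 19]
  [16, 4, 0, 17, 17, 14, 4]
Key observation: the optimum is the walk 5->2->2->2, with weight 4 + 9 + 9 = 22.
Optimal value attained by: walk 5->2->2->2.
Answer: (G^⊗3)[5][2] = 22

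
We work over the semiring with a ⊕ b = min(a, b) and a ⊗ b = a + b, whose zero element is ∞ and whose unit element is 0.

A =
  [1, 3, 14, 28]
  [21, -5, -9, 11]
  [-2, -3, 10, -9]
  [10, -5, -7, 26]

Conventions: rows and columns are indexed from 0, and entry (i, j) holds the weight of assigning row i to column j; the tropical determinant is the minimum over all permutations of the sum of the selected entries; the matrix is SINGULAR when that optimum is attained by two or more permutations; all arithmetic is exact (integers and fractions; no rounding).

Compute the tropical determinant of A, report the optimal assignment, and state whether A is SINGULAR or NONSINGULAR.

σ = (0, 1, 2, 3): 1 + (-5) + 10 + 26 = 32
σ = (0, 1, 3, 2): 1 + (-5) + (-9) + (-7) = -20
σ = (0, 2, 1, 3): 1 + (-9) + (-3) + 26 = 15
σ = (0, 2, 3, 1): 1 + (-9) + (-9) + (-5) = -22
σ = (0, 3, 1, 2): 1 + 11 + (-3) + (-7) = 2
σ = (0, 3, 2, 1): 1 + 11 + 10 + (-5) = 17
σ = (1, 0, 2, 3): 3 + 21 + 10 + 26 = 60
σ = (1, 0, 3, 2): 3 + 21 + (-9) + (-7) = 8
σ = (1, 2, 0, 3): 3 + (-9) + (-2) + 26 = 18
σ = (1, 2, 3, 0): 3 + (-9) + (-9) + 10 = -5
σ = (1, 3, 0, 2): 3 + 11 + (-2) + (-7) = 5
σ = (1, 3, 2, 0): 3 + 11 + 10 + 10 = 34
σ = (2, 0, 1, 3): 14 + 21 + (-3) + 26 = 58
σ = (2, 0, 3, 1): 14 + 21 + (-9) + (-5) = 21
σ = (2, 1, 0, 3): 14 + (-5) + (-2) + 26 = 33
σ = (2, 1, 3, 0): 14 + (-5) + (-9) + 10 = 10
σ = (2, 3, 0, 1): 14 + 11 + (-2) + (-5) = 18
σ = (2, 3, 1, 0): 14 + 11 + (-3) + 10 = 32
σ = (3, 0, 1, 2): 28 + 21 + (-3) + (-7) = 39
σ = (3, 0, 2, 1): 28 + 21 + 10 + (-5) = 54
σ = (3, 1, 0, 2): 28 + (-5) + (-2) + (-7) = 14
σ = (3, 1, 2, 0): 28 + (-5) + 10 + 10 = 43
σ = (3, 2, 0, 1): 28 + (-9) + (-2) + (-5) = 12
σ = (3, 2, 1, 0): 28 + (-9) + (-3) + 10 = 26
Optimal value attained by: σ = (0, 2, 3, 1).
Answer: det⊕(A) = -22; verdict: NONSINGULAR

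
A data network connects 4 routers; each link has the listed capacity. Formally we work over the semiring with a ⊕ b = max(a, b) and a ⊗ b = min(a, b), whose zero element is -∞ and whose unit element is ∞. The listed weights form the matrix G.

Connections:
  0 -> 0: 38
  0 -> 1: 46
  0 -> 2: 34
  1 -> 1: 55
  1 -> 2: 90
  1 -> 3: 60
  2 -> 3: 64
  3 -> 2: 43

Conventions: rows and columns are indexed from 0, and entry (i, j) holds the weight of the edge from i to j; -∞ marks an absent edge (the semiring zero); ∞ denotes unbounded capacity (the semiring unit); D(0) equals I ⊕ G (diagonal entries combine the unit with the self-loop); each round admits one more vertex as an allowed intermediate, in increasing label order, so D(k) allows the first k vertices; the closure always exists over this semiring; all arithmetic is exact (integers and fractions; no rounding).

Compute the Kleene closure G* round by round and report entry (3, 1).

D(0):
  [∞, 46, 34, -∞]
  [-∞, ∞, 90, 60]
  [-∞, -∞, ∞, 64]
  [-∞, -∞, 43, ∞]
D(1):
  [∞, 46, 34, -∞]
  [-∞, ∞, 90, 60]
  [-∞, -∞, ∞, 64]
  [-∞, -∞, 43, ∞]
D(2):
  [∞, 46, 46, 46]
  [-∞, ∞, 90, 60]
  [-∞, -∞, ∞, 64]
  [-∞, -∞, 43, ∞]
D(3):
  [∞, 46, 46, 46]
  [-∞, ∞, 90, 64]
  [-∞, -∞, ∞, 64]
  [-∞, -∞, 43, ∞]
D(4):
  [∞, 46, 46, 46]
  [-∞, ∞, 90, 64]
  [-∞, -∞, ∞, 64]
  [-∞, -∞, 43, ∞]
Answer: G*[3][1] = -∞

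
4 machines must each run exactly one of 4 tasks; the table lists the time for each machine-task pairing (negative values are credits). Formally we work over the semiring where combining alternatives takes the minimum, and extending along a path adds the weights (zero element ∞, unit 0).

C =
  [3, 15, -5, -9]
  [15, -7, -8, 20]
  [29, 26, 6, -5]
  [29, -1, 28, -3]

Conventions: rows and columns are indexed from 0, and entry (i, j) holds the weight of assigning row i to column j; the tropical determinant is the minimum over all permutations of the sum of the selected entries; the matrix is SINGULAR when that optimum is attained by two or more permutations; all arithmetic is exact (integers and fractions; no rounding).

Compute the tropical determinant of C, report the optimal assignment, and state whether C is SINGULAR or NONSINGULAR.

σ = (0, 1, 2, 3): 3 + (-7) + 6 + (-3) = -1
σ = (0, 1, 3, 2): 3 + (-7) + (-5) + 28 = 19
σ = (0, 2, 1, 3): 3 + (-8) + 26 + (-3) = 18
σ = (0, 2, 3, 1): 3 + (-8) + (-5) + (-1) = -11
σ = (0, 3, 1, 2): 3 + 20 + 26 + 28 = 77
σ = (0, 3, 2, 1): 3 + 20 + 6 + (-1) = 28
σ = (1, 0, 2, 3): 15 + 15 + 6 + (-3) = 33
σ = (1, 0, 3, 2): 15 + 15 + (-5) + 28 = 53
σ = (1, 2, 0, 3): 15 + (-8) + 29 + (-3) = 33
σ = (1, 2, 3, 0): 15 + (-8) + (-5) + 29 = 31
σ = (1, 3, 0, 2): 15 + 20 + 29 + 28 = 92
σ = (1, 3, 2, 0): 15 + 20 + 6 + 29 = 70
σ = (2, 0, 1, 3): (-5) + 15 + 26 + (-3) = 33
σ = (2, 0, 3, 1): (-5) + 15 + (-5) + (-1) = 4
σ = (2, 1, 0, 3): (-5) + (-7) + 29 + (-3) = 14
σ = (2, 1, 3, 0): (-5) + (-7) + (-5) + 29 = 12
σ = (2, 3, 0, 1): (-5) + 20 + 29 + (-1) = 43
σ = (2, 3, 1, 0): (-5) + 20 + 26 + 29 = 70
σ = (3, 0, 1, 2): (-9) + 15 + 26 + 28 = 60
σ = (3, 0, 2, 1): (-9) + 15 + 6 + (-1) = 11
σ = (3, 1, 0, 2): (-9) + (-7) + 29 + 28 = 41
σ = (3, 1, 2, 0): (-9) + (-7) + 6 + 29 = 19
σ = (3, 2, 0, 1): (-9) + (-8) + 29 + (-1) = 11
σ = (3, 2, 1, 0): (-9) + (-8) + 26 + 29 = 38
Optimal value attained by: σ = (0, 2, 3, 1).
Answer: det⊕(C) = -11; verdict: NONSINGULAR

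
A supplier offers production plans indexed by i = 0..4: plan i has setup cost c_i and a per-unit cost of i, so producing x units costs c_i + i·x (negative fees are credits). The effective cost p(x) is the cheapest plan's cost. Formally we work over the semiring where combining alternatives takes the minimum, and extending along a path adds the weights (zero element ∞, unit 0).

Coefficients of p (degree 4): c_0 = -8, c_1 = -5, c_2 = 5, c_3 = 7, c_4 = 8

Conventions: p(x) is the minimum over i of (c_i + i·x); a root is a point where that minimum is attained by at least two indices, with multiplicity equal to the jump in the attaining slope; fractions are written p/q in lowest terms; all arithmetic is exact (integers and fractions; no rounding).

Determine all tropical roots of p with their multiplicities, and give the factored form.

hull edge (i=0, c=-8) to (i=1, c=-5): slope 3, span 1
hull edge (i=1, c=-5) to (i=4, c=8): slope 13/3, span 3
Factored form: p(x) = 8 ⊗ (x ⊕ (-13/3)) ⊗ (x ⊕ (-13/3)) ⊗ (x ⊕ (-13/3)) ⊗ (x ⊕ (-3))
Answer: roots = -13/3 (mult 3), -3 (mult 1)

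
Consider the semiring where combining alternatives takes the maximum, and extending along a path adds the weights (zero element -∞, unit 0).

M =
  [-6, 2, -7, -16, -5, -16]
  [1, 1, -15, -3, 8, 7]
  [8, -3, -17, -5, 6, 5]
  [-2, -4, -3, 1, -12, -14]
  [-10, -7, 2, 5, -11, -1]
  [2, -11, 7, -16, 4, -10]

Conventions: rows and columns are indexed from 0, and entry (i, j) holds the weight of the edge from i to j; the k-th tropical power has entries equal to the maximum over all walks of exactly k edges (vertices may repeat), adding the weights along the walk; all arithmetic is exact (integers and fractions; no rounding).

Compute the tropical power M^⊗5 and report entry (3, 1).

M^⊗2:
  [3, 3, -3, 0, 10, 9]
  [9, 3, 14, 13, 11, 8]
  [7, 10, 12, 11, 9, 5]
  [5, 0, -2, 2, 4, 3]
  [10, 1, 6, 6, 8, 7]
  [15, 4, 6, 9, 13, 12]
M^⊗3:
  [11, 5, 16, 15, 13, 10]
  [22, 11, 15, 16, 20, 19]
  [20, 11, 12, 14, 18, 17]
  [6, 7, 10, 9, 8, 7]
  [14, 12, 14, 13, 12, 11]
  [14, 17, 19, 18, 16, 12]
M^⊗4:
  [24, 13, 17, 18, 22, 21]
  [23, 24, 26, 25, 23, 20]
  [20, 22, 24, 23, 21, 18]
  [18, 8, 14, 13, 16, 15]
  [22, 16, 18, 17, 20, 19]
  [27, 18, 19, 21, 25, 24]
M^⊗5:
  [25, 26, 28, 27, 25, 22]
  [34, 25, 27, 28, 32, 31]
  [32, 23, 25, 26, 30, 29]
  [22, 20, 22, 21, 20, 19]
  [26, 24, 26, 25, 24, 23]
  [27, 29, 31, 30, 28, 25]
Key observation: the optimum is the walk 3->1->5->2->0->1, with weight (-4) + 7 + 7 + 8 + 2 = 20.
Optimal value attained by: walk 3->1->5->2->0->1.
Answer: (M^⊗5)[3][1] = 20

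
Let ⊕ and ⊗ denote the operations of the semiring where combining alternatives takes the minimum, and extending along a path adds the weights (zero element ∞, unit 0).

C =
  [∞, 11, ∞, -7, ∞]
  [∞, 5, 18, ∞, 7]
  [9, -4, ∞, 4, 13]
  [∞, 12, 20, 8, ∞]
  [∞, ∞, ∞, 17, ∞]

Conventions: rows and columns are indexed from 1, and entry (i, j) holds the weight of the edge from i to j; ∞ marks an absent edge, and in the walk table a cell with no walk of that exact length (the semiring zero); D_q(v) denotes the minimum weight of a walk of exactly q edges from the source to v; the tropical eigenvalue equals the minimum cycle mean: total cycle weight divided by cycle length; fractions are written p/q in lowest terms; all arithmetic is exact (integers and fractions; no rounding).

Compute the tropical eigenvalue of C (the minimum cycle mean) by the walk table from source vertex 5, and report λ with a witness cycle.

q=0: [∞, ∞, ∞, ∞, 0]
q=1: [∞, ∞, ∞, 17, ∞]
q=2: [∞, 29, 37, 25, ∞]
q=3: [46, 33, 45, 33, 36]
q=4: [54, 38, 51, 39, 40]
q=5: [60, 43, 56, 47, 45]
Optimal cycle mean attained by: cycle 2->2, total 5, length 1.
Answer: λ = 5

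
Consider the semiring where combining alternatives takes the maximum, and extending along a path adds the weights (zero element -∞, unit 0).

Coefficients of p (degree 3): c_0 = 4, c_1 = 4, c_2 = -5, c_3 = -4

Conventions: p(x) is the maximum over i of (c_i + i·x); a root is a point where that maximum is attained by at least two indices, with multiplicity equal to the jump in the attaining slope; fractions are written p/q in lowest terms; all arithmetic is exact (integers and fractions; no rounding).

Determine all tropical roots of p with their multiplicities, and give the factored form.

hull edge (i=0, c=4) to (i=1, c=4): slope 0, span 1
hull edge (i=1, c=4) to (i=3, c=-4): slope -4, span 2
Factored form: p(x) = -4 ⊗ (x ⊕ 0) ⊗ (x ⊕ 4) ⊗ (x ⊕ 4)
Answer: roots = 0 (mult 1), 4 (mult 2)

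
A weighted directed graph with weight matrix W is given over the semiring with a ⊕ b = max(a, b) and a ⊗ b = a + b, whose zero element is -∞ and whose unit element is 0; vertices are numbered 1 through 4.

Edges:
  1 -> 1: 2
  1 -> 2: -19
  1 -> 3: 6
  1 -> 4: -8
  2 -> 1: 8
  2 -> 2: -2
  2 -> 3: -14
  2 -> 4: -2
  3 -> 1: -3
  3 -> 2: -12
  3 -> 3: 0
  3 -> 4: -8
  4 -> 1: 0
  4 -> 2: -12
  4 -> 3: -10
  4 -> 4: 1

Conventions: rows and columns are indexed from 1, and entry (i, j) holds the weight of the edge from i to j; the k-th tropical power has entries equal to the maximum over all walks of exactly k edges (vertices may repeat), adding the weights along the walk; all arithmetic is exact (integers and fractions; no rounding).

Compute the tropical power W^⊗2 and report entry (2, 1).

W^⊗2:
  [4, -6, 8, -2]
  [10, -4, 14, 0]
  [-1, -12, 3, -7]
  [2, -11, 6, 2]
Key observation: the optimum is the walk 2->1->1, with weight 8 + 2 = 10.
Optimal value attained by: walk 2->1->1.
Answer: (W^⊗2)[2][1] = 10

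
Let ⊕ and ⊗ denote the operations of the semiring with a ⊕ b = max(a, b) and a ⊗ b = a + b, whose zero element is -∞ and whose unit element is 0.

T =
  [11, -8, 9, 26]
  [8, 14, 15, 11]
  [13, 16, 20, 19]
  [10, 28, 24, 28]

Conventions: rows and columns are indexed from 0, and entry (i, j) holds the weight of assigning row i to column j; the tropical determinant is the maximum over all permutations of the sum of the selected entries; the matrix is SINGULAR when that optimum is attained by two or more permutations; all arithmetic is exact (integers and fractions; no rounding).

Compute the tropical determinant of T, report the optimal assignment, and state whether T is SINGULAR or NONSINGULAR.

σ = (0, 1, 2, 3): 11 + 14 + 20 + 28 = 73
σ = (0, 1, 3, 2): 11 + 14 + 19 + 24 = 68
σ = (0, 2, 1, 3): 11 + 15 + 16 + 28 = 70
σ = (0, 2, 3, 1): 11 + 15 + 19 + 28 = 73
σ = (0, 3, 1, 2): 11 + 11 + 16 + 24 = 62
σ = (0, 3, 2, 1): 11 + 11 + 20 + 28 = 70
σ = (1, 0, 2, 3): (-8) + 8 + 20 + 28 = 48
σ = (1, 0, 3, 2): (-8) + 8 + 19 + 24 = 43
σ = (1, 2, 0, 3): (-8) + 15 + 13 + 28 = 48
σ = (1, 2, 3, 0): (-8) + 15 + 19 + 10 = 36
σ = (1, 3, 0, 2): (-8) + 11 + 13 + 24 = 40
σ = (1, 3, 2, 0): (-8) + 11 + 20 + 10 = 33
σ = (2, 0, 1, 3): 9 + 8 + 16 + 28 = 61
σ = (2, 0, 3, 1): 9 + 8 + 19 + 28 = 64
σ = (2, 1, 0, 3): 9 + 14 + 13 + 28 = 64
σ = (2, 1, 3, 0): 9 + 14 + 19 + 10 = 52
σ = (2, 3, 0, 1): 9 + 11 + 13 + 28 = 61
σ = (2, 3, 1, 0): 9 + 11 + 16 + 10 = 46
σ = (3, 0, 1, 2): 26 + 8 + 16 + 24 = 74
σ = (3, 0, 2, 1): 26 + 8 + 20 + 28 = 82
σ = (3, 1, 0, 2): 26 + 14 + 13 + 24 = 77
σ = (3, 1, 2, 0): 26 + 14 + 20 + 10 = 70
σ = (3, 2, 0, 1): 26 + 15 + 13 + 28 = 82
σ = (3, 2, 1, 0): 26 + 15 + 16 + 10 = 67
Optimal value attained by: σ = (3, 0, 2, 1).
Answer: det⊕(T) = 82; verdict: SINGULAR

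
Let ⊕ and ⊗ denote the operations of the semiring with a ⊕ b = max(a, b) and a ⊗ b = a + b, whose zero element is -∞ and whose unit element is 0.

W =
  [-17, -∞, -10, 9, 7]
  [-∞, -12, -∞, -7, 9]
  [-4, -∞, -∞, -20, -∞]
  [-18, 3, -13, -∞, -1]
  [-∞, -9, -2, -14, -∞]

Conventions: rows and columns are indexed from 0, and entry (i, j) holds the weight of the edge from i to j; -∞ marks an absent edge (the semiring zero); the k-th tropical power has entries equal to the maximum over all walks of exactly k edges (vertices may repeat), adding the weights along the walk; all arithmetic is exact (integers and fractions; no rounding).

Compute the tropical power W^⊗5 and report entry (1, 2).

W^⊗2:
  [-9, 12, 5, -7, 8]
  [-25, 0, 7, -5, -3]
  [-21, -17, -14, 5, 3]
  [-17, -9, -3, -4, 12]
  [-6, -11, -27, -16, 0]
W^⊗3:
  [1, 0, 6, 5, 21]
  [3, -2, -5, -7, 9]
  [-13, 8, 1, -11, 4]
  [-7, 3, 10, -2, 0]
  [-23, -9, -2, 3, 1]
W^⊗4:
  [2, 12, 19, 10, 9]
  [-9, 0, 7, 12, 10]
  [-3, -4, 2, 1, 17]
  [6, 1, -2, 2, 12]
  [-6, 6, -1, -13, 2]
W^⊗5:
  [15, 13, 7, 11, 21]
  [3, 15, 8, 0, 11]
  [-2, 8, 15, 6, 5]
  [-6, 5, 10, 15, 13]
  [-5, -6, 0, 3, 15]
Key observation: the optimum is the walk 1->4->2->0->4->2, with weight 9 + (-2) + (-4) + 7 + (-2) = 8.
Optimal value attained by: walk 1->4->2->0->4->2.
Answer: (W^⊗5)[1][2] = 8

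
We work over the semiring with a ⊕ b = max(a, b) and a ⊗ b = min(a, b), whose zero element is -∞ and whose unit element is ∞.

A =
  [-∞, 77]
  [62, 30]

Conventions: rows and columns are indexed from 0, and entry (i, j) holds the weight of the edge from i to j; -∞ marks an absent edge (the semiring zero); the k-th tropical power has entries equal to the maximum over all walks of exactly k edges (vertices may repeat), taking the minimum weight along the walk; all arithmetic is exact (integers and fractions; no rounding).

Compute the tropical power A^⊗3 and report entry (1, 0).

A^⊗2:
  [62, 30]
  [30, 62]
A^⊗3:
  [30, 62]
  [62, 30]
Key observation: the optimum is the walk 1->0->1->0, with weight 62 min 77 min 62 = 62.
Optimal value attained by: walk 1->0->1->0.
Answer: (A^⊗3)[1][0] = 62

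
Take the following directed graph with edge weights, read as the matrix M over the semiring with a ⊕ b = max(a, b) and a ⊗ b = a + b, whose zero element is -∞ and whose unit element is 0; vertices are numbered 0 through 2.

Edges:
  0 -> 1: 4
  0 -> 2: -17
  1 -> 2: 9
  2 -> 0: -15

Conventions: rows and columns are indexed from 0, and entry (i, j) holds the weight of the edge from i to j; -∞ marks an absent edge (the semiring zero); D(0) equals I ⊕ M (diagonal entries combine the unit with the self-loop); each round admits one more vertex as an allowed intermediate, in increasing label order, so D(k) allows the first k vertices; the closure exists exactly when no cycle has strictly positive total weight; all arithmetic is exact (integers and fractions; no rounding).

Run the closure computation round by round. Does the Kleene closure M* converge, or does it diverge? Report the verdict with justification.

D(0):
  [0, 4, -17]
  [-∞, 0, 9]
  [-15, -∞, 0]
D(1):
  [0, 4, -17]
  [-∞, 0, 9]
  [-15, -11, 0]
D(2):
  [0, 4, 13]
  [-∞, 0, 9]
  [-15, -11, 0]
D(3):
  [0, 4, 13]
  [-6, 0, 9]
  [-15, -11, 0]
Key observation: every diagonal entry stays at the unit through all rounds, so no improving cycle exists.
Answer: CONVERGES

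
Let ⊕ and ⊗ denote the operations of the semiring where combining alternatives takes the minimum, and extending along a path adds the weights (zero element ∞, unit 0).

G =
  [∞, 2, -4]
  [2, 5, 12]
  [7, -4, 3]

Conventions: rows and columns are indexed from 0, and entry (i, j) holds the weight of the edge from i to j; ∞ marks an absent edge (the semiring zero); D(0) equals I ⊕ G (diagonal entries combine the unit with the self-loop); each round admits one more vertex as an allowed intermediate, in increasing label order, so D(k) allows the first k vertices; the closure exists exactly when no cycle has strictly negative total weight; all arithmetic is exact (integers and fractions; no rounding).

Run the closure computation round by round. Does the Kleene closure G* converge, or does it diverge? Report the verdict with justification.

D(0):
  [0, 2, -4]
  [2, 0, 12]
  [7, -4, 0]
D(1):
  [0, 2, -4]
  [2, 0, -2]
  [7, -4, 0]
Detection: at round 2, diagonal entry (2, 2) turns strictly negative.
Key observation: the cycle 2->1->0->2 has total weight (-4) + 2 + (-4), which is strictly negative.
Answer: DIVERGES — negative cycle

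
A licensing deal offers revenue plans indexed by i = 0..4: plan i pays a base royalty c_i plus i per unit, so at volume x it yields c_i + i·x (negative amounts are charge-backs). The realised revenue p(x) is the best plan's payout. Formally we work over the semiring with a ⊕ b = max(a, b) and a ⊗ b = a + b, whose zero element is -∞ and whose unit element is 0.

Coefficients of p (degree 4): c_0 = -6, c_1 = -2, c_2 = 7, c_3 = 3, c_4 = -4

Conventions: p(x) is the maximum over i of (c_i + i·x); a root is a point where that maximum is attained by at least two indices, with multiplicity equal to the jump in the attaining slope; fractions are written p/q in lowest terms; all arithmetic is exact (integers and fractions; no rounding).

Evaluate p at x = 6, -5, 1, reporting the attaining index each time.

p(6) = max(-6+0·6=-6, -2+1·6=4, 7+2·6=19, 3+3·6=21, -4+4·6=20) = 21 (attained by i=3)
p(-5) = max(-6+0·(-5)=-6, -2+1·(-5)=-7, 7+2·(-5)=-3, 3+3·(-5)=-12, -4+4·(-5)=-24) = -3 (attained by i=2)
p(1) = max(-6+0·1=-6, -2+1·1=-1, 7+2·1=9, 3+3·1=6, -4+4·1=0) = 9 (attained by i=2)
Answer: p(6) = 21; p(-5) = -3; p(1) = 9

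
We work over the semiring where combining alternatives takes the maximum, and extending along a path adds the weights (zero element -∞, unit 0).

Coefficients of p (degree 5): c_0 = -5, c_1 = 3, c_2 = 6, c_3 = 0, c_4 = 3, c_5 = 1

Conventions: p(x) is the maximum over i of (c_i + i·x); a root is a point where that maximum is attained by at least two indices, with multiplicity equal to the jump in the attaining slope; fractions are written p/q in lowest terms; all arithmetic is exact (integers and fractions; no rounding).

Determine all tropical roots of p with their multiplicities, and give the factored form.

hull edge (i=0, c=-5) to (i=1, c=3): slope 8, span 1
hull edge (i=1, c=3) to (i=2, c=6): slope 3, span 1
hull edge (i=2, c=6) to (i=4, c=3): slope -3/2, span 2
hull edge (i=4, c=3) to (i=5, c=1): slope -2, span 1
Factored form: p(x) = 1 ⊗ (x ⊕ (-8)) ⊗ (x ⊕ (-3)) ⊗ (x ⊕ 3/2) ⊗ (x ⊕ 3/2) ⊗ (x ⊕ 2)
Answer: roots = -8 (mult 1), -3 (mult 1), 3/2 (mult 2), 2 (mult 1)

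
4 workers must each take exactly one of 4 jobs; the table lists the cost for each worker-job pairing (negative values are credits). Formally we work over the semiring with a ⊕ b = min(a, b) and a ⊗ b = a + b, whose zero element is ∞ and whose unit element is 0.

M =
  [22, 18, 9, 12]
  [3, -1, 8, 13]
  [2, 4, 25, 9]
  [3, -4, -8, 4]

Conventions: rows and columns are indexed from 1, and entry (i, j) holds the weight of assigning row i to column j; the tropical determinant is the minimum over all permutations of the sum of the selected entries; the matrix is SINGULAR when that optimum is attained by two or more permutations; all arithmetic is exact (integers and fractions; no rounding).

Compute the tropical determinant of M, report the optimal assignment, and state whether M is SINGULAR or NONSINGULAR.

σ = (1, 2, 3, 4): 22 + (-1) + 25 + 4 = 50
σ = (1, 2, 4, 3): 22 + (-1) + 9 + (-8) = 22
σ = (1, 3, 2, 4): 22 + 8 + 4 + 4 = 38
σ = (1, 3, 4, 2): 22 + 8 + 9 + (-4) = 35
σ = (1, 4, 2, 3): 22 + 13 + 4 + (-8) = 31
σ = (1, 4, 3, 2): 22 + 13 + 25 + (-4) = 56
σ = (2, 1, 3, 4): 18 + 3 + 25 + 4 = 50
σ = (2, 1, 4, 3): 18 + 3 + 9 + (-8) = 22
σ = (2, 3, 1, 4): 18 + 8 + 2 + 4 = 32
σ = (2, 3, 4, 1): 18 + 8 + 9 + 3 = 38
σ = (2, 4, 1, 3): 18 + 13 + 2 + (-8) = 25
σ = (2, 4, 3, 1): 18 + 13 + 25 + 3 = 59
σ = (3, 1, 2, 4): 9 + 3 + 4 + 4 = 20
σ = (3, 1, 4, 2): 9 + 3 + 9 + (-4) = 17
σ = (3, 2, 1, 4): 9 + (-1) + 2 + 4 = 14
σ = (3, 2, 4, 1): 9 + (-1) + 9 + 3 = 20
σ = (3, 4, 1, 2): 9 + 13 + 2 + (-4) = 20
σ = (3, 4, 2, 1): 9 + 13 + 4 + 3 = 29
σ = (4, 1, 2, 3): 12 + 3 + 4 + (-8) = 11
σ = (4, 1, 3, 2): 12 + 3 + 25 + (-4) = 36
σ = (4, 2, 1, 3): 12 + (-1) + 2 + (-8) = 5
σ = (4, 2, 3, 1): 12 + (-1) + 25 + 3 = 39
σ = (4, 3, 1, 2): 12 + 8 + 2 + (-4) = 18
σ = (4, 3, 2, 1): 12 + 8 + 4 + 3 = 27
Optimal value attained by: σ = (4, 2, 1, 3).
Answer: det⊕(M) = 5; verdict: NONSINGULAR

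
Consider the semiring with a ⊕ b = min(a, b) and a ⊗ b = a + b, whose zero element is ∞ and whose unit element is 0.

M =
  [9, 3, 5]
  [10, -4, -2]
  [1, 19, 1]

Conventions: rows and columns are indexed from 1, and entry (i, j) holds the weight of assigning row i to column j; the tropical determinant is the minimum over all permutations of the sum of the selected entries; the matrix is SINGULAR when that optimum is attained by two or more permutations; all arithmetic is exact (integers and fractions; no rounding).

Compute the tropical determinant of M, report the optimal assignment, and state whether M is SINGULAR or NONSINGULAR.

σ = (1, 2, 3): 9 + (-4) + 1 = 6
σ = (1, 3, 2): 9 + (-2) + 19 = 26
σ = (2, 1, 3): 3 + 10 + 1 = 14
σ = (2, 3, 1): 3 + (-2) + 1 = 2
σ = (3, 1, 2): 5 + 10 + 19 = 34
σ = (3, 2, 1): 5 + (-4) + 1 = 2
Optimal value attained by: σ = (2, 3, 1).
Answer: det⊕(M) = 2; verdict: SINGULAR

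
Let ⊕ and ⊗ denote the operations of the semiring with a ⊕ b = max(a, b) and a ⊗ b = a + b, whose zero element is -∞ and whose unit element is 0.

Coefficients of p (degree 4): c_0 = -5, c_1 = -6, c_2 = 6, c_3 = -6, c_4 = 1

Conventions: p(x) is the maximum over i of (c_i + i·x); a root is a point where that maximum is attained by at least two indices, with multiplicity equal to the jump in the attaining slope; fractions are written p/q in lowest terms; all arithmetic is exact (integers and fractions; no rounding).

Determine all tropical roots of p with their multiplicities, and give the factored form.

hull edge (i=0, c=-5) to (i=2, c=6): slope 11/2, span 2
hull edge (i=2, c=6) to (i=4, c=1): slope -5/2, span 2
Factored form: p(x) = 1 ⊗ (x ⊕ (-11/2)) ⊗ (x ⊕ (-11/2)) ⊗ (x ⊕ 5/2) ⊗ (x ⊕ 5/2)
Answer: roots = -11/2 (mult 2), 5/2 (mult 2)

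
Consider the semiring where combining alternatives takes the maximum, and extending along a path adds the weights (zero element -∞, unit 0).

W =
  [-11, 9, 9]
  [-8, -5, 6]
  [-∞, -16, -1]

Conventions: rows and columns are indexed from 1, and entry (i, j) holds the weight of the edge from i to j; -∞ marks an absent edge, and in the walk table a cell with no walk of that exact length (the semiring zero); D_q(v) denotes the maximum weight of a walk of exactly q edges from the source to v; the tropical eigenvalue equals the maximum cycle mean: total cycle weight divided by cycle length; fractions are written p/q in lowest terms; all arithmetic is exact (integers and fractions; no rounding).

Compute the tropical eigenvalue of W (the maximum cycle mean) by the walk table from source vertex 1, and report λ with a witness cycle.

q=0: [0, -∞, -∞]
q=1: [-11, 9, 9]
q=2: [1, 4, 15]
q=3: [-4, 10, 14]
Optimal cycle mean attained by: cycle 1->2->1, total 9 + (-8), length 2.
Answer: λ = 1/2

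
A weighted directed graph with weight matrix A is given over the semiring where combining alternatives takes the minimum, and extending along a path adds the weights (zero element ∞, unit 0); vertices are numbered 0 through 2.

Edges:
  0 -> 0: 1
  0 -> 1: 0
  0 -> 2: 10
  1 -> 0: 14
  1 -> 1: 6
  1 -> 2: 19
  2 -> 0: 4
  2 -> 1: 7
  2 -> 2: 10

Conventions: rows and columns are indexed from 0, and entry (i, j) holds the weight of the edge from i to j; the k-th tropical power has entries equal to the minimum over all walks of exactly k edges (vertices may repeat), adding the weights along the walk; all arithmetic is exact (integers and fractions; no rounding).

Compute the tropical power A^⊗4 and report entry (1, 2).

A^⊗2:
  [2, 1, 11]
  [15, 12, 24]
  [5, 4, 14]
A^⊗3:
  [3, 2, 12]
  [16, 15, 25]
  [6, 5, 15]
A^⊗4:
  [4, 3, 13]
  [17, 16, 26]
  [7, 6, 16]
Key observation: the optimum is the walk 1->0->0->0->2, with weight 14 + 1 + 1 + 10 = 26.
Optimal value attained by: walk 1->0->0->0->2.
Answer: (A^⊗4)[1][2] = 26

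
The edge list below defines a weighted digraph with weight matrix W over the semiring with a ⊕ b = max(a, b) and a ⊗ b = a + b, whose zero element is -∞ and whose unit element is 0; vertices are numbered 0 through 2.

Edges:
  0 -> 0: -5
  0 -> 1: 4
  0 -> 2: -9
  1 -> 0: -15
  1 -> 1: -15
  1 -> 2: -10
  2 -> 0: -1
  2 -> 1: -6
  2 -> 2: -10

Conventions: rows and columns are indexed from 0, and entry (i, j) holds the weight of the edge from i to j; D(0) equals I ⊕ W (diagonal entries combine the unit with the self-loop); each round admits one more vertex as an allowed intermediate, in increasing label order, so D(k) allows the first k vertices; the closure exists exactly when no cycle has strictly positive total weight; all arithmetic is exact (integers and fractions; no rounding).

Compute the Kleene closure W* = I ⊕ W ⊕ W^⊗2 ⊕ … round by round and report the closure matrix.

D(0):
  [0, 4, -9]
  [-15, 0, -10]
  [-1, -6, 0]
D(1):
  [0, 4, -9]
  [-15, 0, -10]
  [-1, 3, 0]
D(2):
  [0, 4, -6]
  [-15, 0, -10]
  [-1, 3, 0]
D(3):
  [0, 4, -6]
  [-11, 0, -10]
  [-1, 3, 0]
Answer: W* = [[0, 4, -6], [-11, 0, -10], [-1, 3, 0]]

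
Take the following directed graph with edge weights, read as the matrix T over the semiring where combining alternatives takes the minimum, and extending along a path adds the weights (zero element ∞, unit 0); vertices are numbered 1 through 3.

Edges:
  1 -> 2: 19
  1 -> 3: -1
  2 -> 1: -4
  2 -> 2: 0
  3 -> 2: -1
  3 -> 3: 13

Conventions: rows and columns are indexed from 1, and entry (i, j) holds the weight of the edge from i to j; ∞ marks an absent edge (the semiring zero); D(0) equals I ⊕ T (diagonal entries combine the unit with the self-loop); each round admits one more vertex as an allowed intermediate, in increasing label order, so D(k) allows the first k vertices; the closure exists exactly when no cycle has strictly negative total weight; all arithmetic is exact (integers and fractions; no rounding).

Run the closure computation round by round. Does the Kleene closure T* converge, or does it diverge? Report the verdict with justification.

D(0):
  [0, 19, -1]
  [-4, 0, ∞]
  [∞, -1, 0]
D(1):
  [0, 19, -1]
  [-4, 0, -5]
  [∞, -1, 0]
Detection: at round 2, diagonal entry (3, 3) turns strictly negative.
Key observation: the cycle 3->2->1->3 has total weight (-1) + (-4) + (-1), which is strictly negative.
Answer: DIVERGES — negative cycle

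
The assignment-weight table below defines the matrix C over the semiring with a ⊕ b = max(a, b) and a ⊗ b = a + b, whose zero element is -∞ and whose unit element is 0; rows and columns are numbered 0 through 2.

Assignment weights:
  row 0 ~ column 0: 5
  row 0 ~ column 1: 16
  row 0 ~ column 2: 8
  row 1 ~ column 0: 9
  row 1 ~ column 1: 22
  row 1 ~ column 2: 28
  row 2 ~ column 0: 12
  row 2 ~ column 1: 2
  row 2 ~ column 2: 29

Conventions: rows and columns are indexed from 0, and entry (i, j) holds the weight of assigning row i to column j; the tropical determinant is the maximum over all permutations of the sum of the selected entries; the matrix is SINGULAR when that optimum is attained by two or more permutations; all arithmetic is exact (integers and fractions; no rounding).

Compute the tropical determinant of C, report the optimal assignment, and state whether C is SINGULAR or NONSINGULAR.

σ = (0, 1, 2): 5 + 22 + 29 = 56
σ = (0, 2, 1): 5 + 28 + 2 = 35
σ = (1, 0, 2): 16 + 9 + 29 = 54
σ = (1, 2, 0): 16 + 28 + 12 = 56
σ = (2, 0, 1): 8 + 9 + 2 = 19
σ = (2, 1, 0): 8 + 22 + 12 = 42
Optimal value attained by: σ = (0, 1, 2).
Answer: det⊕(C) = 56; verdict: SINGULAR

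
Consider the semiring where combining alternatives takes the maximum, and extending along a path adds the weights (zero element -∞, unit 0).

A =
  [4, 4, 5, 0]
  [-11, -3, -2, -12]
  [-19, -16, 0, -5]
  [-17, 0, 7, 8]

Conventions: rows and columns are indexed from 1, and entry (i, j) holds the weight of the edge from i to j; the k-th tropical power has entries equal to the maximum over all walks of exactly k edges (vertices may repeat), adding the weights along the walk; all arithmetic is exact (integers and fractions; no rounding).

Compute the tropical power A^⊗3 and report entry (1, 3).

A^⊗2:
  [8, 8, 9, 8]
  [-7, -6, -2, -4]
  [-15, -5, 2, 3]
  [-9, 8, 15, 16]
A^⊗3:
  [12, 12, 15, 16]
  [-3, -3, 3, 4]
  [-11, 3, 10, 11]
  [-1, 16, 23, 24]
Key observation: the optimum is the walk 1->4->4->3, with weight 0 + 8 + 7 = 15.
Optimal value attained by: walk 1->4->4->3.
Answer: (A^⊗3)[1][3] = 15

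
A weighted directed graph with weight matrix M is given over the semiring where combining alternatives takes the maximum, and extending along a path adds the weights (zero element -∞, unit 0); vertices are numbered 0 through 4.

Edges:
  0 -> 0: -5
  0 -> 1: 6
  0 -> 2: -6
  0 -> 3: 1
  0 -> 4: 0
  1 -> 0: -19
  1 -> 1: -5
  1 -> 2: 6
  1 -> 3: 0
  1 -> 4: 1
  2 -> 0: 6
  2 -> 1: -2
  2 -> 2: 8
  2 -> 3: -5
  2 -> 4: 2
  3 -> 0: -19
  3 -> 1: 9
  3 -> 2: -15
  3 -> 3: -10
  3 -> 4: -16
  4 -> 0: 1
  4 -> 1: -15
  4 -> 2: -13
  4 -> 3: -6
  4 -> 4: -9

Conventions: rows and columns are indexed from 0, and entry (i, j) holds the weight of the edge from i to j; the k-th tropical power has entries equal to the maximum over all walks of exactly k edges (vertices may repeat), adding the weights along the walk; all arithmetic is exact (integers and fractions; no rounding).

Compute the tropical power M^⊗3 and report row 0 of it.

M^⊗2:
  [1, 10, 12, 6, 7]
  [12, 9, 14, 1, 8]
  [14, 12, 16, 7, 10]
  [-9, 4, 15, 9, 10]
  [-4, 7, -5, 2, 1]
M^⊗3:
  [18, 15, 20, 10, 14]
  [20, 18, 22, 13, 16]
  [22, 20, 24, 15, 18]
  [21, 18, 23, 10, 17]
  [2, 11, 13, 7, 8]
Answer: row 0 of M^⊗3 = [18, 15, 20, 10, 14]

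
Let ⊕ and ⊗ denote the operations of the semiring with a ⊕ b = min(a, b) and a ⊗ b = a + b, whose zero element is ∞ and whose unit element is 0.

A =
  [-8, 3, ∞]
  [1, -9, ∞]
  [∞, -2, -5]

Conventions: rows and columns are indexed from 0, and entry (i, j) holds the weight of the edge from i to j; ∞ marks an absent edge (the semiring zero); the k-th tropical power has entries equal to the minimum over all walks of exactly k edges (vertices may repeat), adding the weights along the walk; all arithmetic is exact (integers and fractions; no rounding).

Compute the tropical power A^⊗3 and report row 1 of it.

A^⊗2:
  [-16, -6, ∞]
  [-8, -18, ∞]
  [-1, -11, -10]
A^⊗3:
  [-24, -15, ∞]
  [-17, -27, ∞]
  [-10, -20, -15]
Answer: row 1 of A^⊗3 = [-17, -27, ∞]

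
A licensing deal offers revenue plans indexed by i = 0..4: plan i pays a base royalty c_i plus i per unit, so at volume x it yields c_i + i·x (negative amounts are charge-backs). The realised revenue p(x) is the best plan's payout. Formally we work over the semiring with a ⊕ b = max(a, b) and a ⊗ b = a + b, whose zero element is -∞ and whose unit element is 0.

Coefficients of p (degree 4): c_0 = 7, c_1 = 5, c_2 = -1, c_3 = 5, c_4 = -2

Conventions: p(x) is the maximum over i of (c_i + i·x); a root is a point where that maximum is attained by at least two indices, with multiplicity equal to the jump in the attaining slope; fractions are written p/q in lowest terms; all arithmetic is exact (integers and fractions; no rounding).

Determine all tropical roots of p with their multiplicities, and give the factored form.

hull edge (i=0, c=7) to (i=3, c=5): slope -2/3, span 3
hull edge (i=3, c=5) to (i=4, c=-2): slope -7, span 1
Factored form: p(x) = -2 ⊗ (x ⊕ 2/3) ⊗ (x ⊕ 2/3) ⊗ (x ⊕ 2/3) ⊗ (x ⊕ 7)
Answer: roots = 2/3 (mult 3), 7 (mult 1)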